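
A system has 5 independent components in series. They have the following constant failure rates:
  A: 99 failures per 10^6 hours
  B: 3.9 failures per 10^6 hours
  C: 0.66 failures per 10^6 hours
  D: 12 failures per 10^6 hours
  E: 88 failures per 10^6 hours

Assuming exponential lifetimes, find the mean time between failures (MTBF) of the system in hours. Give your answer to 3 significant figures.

4910

Series of exponential components: λ_sys = Σ λ_i
λ_sys = 0.000099 + 0.0000039 + 0.00000066 + 0.000012 + 0.000088 = 2.0356e-04 /h
MTBF = 1 / λ_sys = 4910 h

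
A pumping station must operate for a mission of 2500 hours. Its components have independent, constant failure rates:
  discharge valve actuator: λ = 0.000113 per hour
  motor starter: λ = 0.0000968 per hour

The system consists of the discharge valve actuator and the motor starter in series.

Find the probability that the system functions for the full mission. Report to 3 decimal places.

R(discharge valve actuator) = exp(−0.000113 × 2500) = 0.75390
R(motor starter) = exp(−0.0000968 × 2500) = 0.78506
Series (discharge valve actuator and motor starter): 0.75390 × 0.78506 = 0.592

0.592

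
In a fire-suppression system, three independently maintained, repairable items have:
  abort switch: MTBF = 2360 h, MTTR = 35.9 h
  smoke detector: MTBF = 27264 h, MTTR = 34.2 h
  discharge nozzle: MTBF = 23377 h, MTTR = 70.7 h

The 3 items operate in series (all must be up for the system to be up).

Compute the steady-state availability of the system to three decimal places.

A(abort switch) = MTBF/(MTBF+MTTR) = 2360/(2360+35.9) = 0.985016
A(smoke detector) = MTBF/(MTBF+MTTR) = 27264/(27264+34.2) = 0.998747
A(discharge nozzle) = MTBF/(MTBF+MTTR) = 23377/(23377+70.7) = 0.996985
Series availability: 0.985016 × 0.998747 × 0.996985 = 0.981

0.981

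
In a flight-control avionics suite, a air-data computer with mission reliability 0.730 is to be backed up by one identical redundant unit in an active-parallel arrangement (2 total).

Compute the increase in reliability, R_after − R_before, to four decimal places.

R_before = 0.730
R_after = 1 − (1 − 0.730)^2 = 0.9271
ΔR = 0.9271 − 0.730 = 0.1971

0.1971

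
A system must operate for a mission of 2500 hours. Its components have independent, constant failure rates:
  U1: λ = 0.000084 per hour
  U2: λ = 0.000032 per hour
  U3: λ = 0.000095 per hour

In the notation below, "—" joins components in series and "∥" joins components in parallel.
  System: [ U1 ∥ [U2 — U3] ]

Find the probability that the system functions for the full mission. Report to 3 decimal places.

R(U1) = exp(−0.000084 × 2500) = 0.81058
R(U2) = exp(−0.000032 × 2500) = 0.92312
R(U3) = exp(−0.000095 × 2500) = 0.78860
Series (U2 and U3): 0.92312 × 0.78860 = 0.72797
Parallel (U1 and [0.72797]): 1 − (1 − 0.81058)(1 − 0.72797) = 0.948

0.948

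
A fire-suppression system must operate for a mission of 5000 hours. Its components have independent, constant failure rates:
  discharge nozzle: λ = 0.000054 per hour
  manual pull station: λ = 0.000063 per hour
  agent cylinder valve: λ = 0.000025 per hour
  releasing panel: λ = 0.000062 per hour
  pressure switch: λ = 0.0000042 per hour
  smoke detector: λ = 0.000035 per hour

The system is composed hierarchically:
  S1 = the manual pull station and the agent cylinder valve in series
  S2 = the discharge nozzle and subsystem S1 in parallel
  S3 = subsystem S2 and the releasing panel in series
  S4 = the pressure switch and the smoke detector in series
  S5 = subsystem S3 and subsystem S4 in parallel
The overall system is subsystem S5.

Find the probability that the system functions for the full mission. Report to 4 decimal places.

R(discharge nozzle) = exp(−0.000054 × 5000) = 0.763379
R(manual pull station) = exp(−0.000063 × 5000) = 0.729789
R(agent cylinder valve) = exp(−0.000025 × 5000) = 0.882497
R(releasing panel) = exp(−0.000062 × 5000) = 0.733447
R(pressure switch) = exp(−0.0000042 × 5000) = 0.979219
R(smoke detector) = exp(−0.000035 × 5000) = 0.839457
Series (manual pull station and agent cylinder valve): 0.729789 × 0.882497 = 0.644037
Parallel (discharge nozzle and [0.644037]): 1 − (1 − 0.763379)(1 − 0.644037) = 0.915772
Series ([0.915772] and releasing panel): 0.915772 × 0.733447 = 0.671670
Series (pressure switch and smoke detector): 0.979219 × 0.839457 = 0.822012
Parallel ([0.671670] and [0.822012]): 1 − (1 − 0.671670)(1 − 0.822012) = 0.9416

0.9416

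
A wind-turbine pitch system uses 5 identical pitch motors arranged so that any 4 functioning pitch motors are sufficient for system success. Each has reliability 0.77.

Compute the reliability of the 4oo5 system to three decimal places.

0.675

R = Σ_{i=4}^{5} C(5,i) p^i (1−p)^{5−i} with p = 0.77
C(5,4)·0.77^4·0.23^1 = 0.40426
C(5,5)·0.77^5·0.23^0 = 0.27068
Sum = 0.675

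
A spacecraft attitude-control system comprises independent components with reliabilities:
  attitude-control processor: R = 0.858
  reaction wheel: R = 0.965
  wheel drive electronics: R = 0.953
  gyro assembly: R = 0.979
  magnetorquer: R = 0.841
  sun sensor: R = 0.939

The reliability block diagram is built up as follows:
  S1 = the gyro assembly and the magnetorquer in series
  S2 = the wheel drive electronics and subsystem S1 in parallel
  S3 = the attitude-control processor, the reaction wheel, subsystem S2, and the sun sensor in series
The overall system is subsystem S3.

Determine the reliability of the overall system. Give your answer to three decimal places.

Series (gyro assembly and magnetorquer): 0.97900 × 0.84100 = 0.82334
Parallel (wheel drive electronics and [0.82334]): 1 − (1 − 0.95300)(1 − 0.82334) = 0.99170
Series (attitude-control processor, reaction wheel, [0.99170], and sun sensor): 0.85800 × 0.96500 × 0.99170 × 0.93900 = 0.771

0.771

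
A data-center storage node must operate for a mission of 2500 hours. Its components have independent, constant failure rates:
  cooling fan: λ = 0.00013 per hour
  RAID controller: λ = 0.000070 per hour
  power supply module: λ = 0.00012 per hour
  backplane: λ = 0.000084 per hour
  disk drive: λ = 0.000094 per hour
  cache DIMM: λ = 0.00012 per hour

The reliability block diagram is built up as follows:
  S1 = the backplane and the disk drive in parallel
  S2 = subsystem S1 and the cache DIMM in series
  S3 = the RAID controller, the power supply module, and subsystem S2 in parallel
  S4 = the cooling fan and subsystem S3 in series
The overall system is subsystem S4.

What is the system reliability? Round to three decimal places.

0.714

R(cooling fan) = exp(−0.00013 × 2500) = 0.72253
R(RAID controller) = exp(−0.000070 × 2500) = 0.83946
R(power supply module) = exp(−0.00012 × 2500) = 0.74082
R(backplane) = exp(−0.000084 × 2500) = 0.81058
R(disk drive) = exp(−0.000094 × 2500) = 0.79057
R(cache DIMM) = exp(−0.00012 × 2500) = 0.74082
Parallel (backplane and disk drive): 1 − (1 − 0.81058)(1 − 0.79057) = 0.96033
Series ([0.96033] and cache DIMM): 0.96033 × 0.74082 = 0.71143
Parallel (RAID controller, power supply module, and [0.71143]): 1 − (1 − 0.83946)(1 − 0.74082)(1 − 0.71143) = 0.98799
Series (cooling fan and [0.98799]): 0.72253 × 0.98799 = 0.714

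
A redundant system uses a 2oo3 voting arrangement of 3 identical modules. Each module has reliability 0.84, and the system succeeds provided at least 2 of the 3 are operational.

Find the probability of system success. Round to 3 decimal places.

R = Σ_{i=2}^{3} C(3,i) p^i (1−p)^{3−i} with p = 0.84
C(3,2)·0.84^2·0.16^1 = 0.33869
C(3,3)·0.84^3·0.16^0 = 0.59270
Sum = 0.931

0.931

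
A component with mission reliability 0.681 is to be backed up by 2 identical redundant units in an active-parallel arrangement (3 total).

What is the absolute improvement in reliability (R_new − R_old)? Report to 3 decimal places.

0.287

R_before = 0.681
R_after = 1 − (1 − 0.681)^3 = 0.968
ΔR = 0.968 − 0.681 = 0.287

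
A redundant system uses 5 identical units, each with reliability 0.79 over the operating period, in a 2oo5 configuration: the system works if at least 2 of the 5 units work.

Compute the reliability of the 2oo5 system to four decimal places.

0.9919

R = Σ_{i=2}^{5} C(5,i) p^i (1−p)^{5−i} with p = 0.79
C(5,2)·0.79^2·0.21^3 = 0.057798
C(5,3)·0.79^3·0.21^2 = 0.217430
C(5,4)·0.79^4·0.21^1 = 0.408976
C(5,5)·0.79^5·0.21^0 = 0.307706
Sum = 0.9919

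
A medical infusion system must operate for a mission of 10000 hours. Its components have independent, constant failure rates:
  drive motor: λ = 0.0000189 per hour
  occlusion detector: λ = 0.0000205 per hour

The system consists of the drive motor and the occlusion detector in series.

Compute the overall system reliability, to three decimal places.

R(drive motor) = exp(−0.0000189 × 10000) = 0.82779
R(occlusion detector) = exp(−0.0000205 × 10000) = 0.81465
Series (drive motor and occlusion detector): 0.82779 × 0.81465 = 0.674

0.674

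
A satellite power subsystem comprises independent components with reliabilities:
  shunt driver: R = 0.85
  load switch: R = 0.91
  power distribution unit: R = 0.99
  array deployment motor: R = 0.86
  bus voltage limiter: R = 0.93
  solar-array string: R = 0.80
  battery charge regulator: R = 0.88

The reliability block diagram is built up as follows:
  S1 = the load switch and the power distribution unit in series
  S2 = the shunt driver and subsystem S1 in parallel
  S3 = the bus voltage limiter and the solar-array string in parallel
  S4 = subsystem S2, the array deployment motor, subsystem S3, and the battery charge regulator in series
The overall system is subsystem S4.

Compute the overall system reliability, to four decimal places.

0.7351

Series (load switch and power distribution unit): 0.910000 × 0.990000 = 0.900900
Parallel (shunt driver and [0.900900]): 1 − (1 − 0.850000)(1 − 0.900900) = 0.985135
Parallel (bus voltage limiter and solar-array string): 1 − (1 − 0.930000)(1 − 0.800000) = 0.986000
Series ([0.985135], array deployment motor, [0.986000], and battery charge regulator): 0.985135 × 0.860000 × 0.986000 × 0.880000 = 0.7351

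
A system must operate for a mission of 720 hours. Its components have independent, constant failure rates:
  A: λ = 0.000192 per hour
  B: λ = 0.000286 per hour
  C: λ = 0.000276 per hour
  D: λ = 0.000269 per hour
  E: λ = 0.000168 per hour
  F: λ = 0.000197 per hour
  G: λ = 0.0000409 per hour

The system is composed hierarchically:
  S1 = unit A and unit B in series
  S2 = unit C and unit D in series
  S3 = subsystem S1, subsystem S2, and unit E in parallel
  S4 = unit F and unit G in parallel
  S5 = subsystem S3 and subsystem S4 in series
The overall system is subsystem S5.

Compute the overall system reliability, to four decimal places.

0.9854

R(A) = exp(−0.000192 × 720) = 0.870890
R(B) = exp(−0.000286 × 720) = 0.813898
R(C) = exp(−0.000276 × 720) = 0.819779
R(D) = exp(−0.000269 × 720) = 0.823922
R(E) = exp(−0.000168 × 720) = 0.886069
R(F) = exp(−0.000197 × 720) = 0.867760
R(G) = exp(−0.0000409 × 720) = 0.970981
Series (A and B): 0.870890 × 0.813898 = 0.708816
Series (C and D): 0.819779 × 0.823922 = 0.675434
Parallel ([0.708816], [0.675434], and E): 1 − (1 − 0.708816)(1 − 0.675434)(1 − 0.886069) = 0.989233
Parallel (F and G): 1 − (1 − 0.867760)(1 − 0.970981) = 0.996163
Series ([0.989233] and [0.996163]): 0.989233 × 0.996163 = 0.9854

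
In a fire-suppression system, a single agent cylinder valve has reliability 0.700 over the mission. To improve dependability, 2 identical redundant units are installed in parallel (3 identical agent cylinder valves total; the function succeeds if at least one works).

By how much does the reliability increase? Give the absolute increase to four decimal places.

R_before = 0.700
R_after = 1 − (1 − 0.700)^3 = 0.9730
ΔR = 0.9730 − 0.700 = 0.2730

0.2730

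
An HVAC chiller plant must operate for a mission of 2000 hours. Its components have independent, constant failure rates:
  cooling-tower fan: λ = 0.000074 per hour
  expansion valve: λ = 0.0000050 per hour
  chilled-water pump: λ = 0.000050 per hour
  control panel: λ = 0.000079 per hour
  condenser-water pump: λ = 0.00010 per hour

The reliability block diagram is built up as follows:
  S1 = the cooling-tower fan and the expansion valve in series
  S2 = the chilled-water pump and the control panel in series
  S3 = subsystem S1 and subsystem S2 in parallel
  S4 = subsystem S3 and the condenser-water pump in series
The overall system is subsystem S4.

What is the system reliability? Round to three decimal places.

0.792

R(cooling-tower fan) = exp(−0.000074 × 2000) = 0.86243
R(expansion valve) = exp(−0.0000050 × 2000) = 0.99005
R(chilled-water pump) = exp(−0.000050 × 2000) = 0.90484
R(control panel) = exp(−0.000079 × 2000) = 0.85385
R(condenser-water pump) = exp(−0.00010 × 2000) = 0.81873
Series (cooling-tower fan and expansion valve): 0.86243 × 0.99005 = 0.85385
Series (chilled-water pump and control panel): 0.90484 × 0.85385 = 0.77260
Parallel ([0.85385] and [0.77260]): 1 − (1 − 0.85385)(1 − 0.77260) = 0.96677
Series ([0.96677] and condenser-water pump): 0.96677 × 0.81873 = 0.792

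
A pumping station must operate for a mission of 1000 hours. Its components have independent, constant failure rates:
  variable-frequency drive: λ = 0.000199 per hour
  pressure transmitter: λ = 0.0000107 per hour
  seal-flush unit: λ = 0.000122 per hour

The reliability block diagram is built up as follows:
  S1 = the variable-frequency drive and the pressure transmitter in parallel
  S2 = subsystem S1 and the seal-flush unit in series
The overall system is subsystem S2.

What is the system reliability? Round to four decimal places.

R(variable-frequency drive) = exp(−0.000199 × 1000) = 0.819550
R(pressure transmitter) = exp(−0.0000107 × 1000) = 0.989357
R(seal-flush unit) = exp(−0.000122 × 1000) = 0.885148
Parallel (variable-frequency drive and pressure transmitter): 1 − (1 − 0.819550)(1 − 0.989357) = 0.998079
Series ([0.998079] and seal-flush unit): 0.998079 × 0.885148 = 0.8834

0.8834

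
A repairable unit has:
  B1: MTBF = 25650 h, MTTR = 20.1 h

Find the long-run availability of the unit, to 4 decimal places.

A(B1) = MTBF/(MTBF+MTTR) = 25650/(25650+20.1) = 0.9992

0.9992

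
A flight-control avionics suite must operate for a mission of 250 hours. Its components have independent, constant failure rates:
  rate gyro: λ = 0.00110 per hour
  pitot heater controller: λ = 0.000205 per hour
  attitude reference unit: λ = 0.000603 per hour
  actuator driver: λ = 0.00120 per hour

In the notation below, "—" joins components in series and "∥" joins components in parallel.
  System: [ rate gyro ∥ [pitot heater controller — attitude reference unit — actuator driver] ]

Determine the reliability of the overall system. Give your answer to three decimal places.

0.905

R(rate gyro) = exp(−0.00110 × 250) = 0.75957
R(pitot heater controller) = exp(−0.000205 × 250) = 0.95004
R(attitude reference unit) = exp(−0.000603 × 250) = 0.86006
R(actuator driver) = exp(−0.00120 × 250) = 0.74082
Series (pitot heater controller, attitude reference unit, and actuator driver): 0.95004 × 0.86006 × 0.74082 = 0.60532
Parallel (rate gyro and [0.60532]): 1 − (1 − 0.75957)(1 − 0.60532) = 0.905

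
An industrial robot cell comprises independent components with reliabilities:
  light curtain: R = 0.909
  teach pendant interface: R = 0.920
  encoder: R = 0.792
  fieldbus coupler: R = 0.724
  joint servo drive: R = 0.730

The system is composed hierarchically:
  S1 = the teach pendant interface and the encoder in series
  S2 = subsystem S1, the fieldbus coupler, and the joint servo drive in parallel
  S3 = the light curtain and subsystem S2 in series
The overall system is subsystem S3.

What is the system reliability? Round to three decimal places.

Series (teach pendant interface and encoder): 0.92000 × 0.79200 = 0.72864
Parallel ([0.72864], fieldbus coupler, and joint servo drive): 1 − (1 − 0.72864)(1 − 0.72400)(1 − 0.73000) = 0.97978
Series (light curtain and [0.97978]): 0.90900 × 0.97978 = 0.891

0.891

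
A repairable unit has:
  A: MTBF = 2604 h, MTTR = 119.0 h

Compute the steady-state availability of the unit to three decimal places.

A(A) = MTBF/(MTBF+MTTR) = 2604/(2604+119.0) = 0.956

0.956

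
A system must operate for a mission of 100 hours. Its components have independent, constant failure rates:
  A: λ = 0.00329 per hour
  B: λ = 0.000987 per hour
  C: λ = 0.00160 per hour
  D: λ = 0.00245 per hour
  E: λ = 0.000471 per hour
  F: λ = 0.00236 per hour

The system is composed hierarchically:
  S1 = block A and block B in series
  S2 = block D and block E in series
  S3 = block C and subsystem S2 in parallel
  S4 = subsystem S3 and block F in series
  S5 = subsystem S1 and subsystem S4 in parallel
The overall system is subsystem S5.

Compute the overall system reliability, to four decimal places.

R(A) = exp(−0.00329 × 100) = 0.719643
R(B) = exp(−0.000987 × 100) = 0.906014
R(C) = exp(−0.00160 × 100) = 0.852144
R(D) = exp(−0.00245 × 100) = 0.782705
R(E) = exp(−0.000471 × 100) = 0.953992
R(F) = exp(−0.00236 × 100) = 0.789781
Series (A and B): 0.719643 × 0.906014 = 0.652007
Series (D and E): 0.782705 × 0.953992 = 0.746694
Parallel (C and [0.746694]): 1 − (1 − 0.852144)(1 − 0.746694) = 0.962547
Series ([0.962547] and F): 0.962547 × 0.789781 = 0.760201
Parallel ([0.652007] and [0.760201]): 1 − (1 − 0.652007)(1 − 0.760201) = 0.9166

0.9166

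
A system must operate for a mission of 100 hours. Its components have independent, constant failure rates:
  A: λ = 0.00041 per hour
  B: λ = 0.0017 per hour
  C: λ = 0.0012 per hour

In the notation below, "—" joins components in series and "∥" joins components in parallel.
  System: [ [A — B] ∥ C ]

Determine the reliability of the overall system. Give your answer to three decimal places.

0.978

R(A) = exp(−0.00041 × 100) = 0.95983
R(B) = exp(−0.0017 × 100) = 0.84366
R(C) = exp(−0.0012 × 100) = 0.88692
Series (A and B): 0.95983 × 0.84366 = 0.80977
Parallel ([0.80977] and C): 1 − (1 − 0.80977)(1 − 0.88692) = 0.978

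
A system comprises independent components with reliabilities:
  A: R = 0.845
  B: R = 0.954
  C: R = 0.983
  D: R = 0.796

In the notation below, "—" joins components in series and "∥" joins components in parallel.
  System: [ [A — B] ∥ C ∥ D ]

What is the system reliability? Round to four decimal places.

Series (A and B): 0.845000 × 0.954000 = 0.806130
Parallel ([0.806130], C, and D): 1 − (1 − 0.806130)(1 − 0.983000)(1 − 0.796000) = 0.9993

0.9993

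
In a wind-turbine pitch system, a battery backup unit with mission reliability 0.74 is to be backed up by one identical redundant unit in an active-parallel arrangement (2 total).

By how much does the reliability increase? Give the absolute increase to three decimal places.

0.192

R_before = 0.74
R_after = 1 − (1 − 0.74)^2 = 0.932
ΔR = 0.932 − 0.74 = 0.192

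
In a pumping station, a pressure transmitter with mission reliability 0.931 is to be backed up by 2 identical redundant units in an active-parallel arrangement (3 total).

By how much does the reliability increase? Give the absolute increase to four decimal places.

0.0687

R_before = 0.931
R_after = 1 − (1 − 0.931)^3 = 0.9997
ΔR = 0.9997 − 0.931 = 0.0687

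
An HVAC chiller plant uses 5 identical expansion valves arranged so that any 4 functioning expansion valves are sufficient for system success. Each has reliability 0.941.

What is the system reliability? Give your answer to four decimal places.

R = Σ_{i=4}^{5} C(5,i) p^i (1−p)^{5−i} with p = 0.941
C(5,4)·0.941^4·0.059^1 = 0.231303
C(5,5)·0.941^5·0.059^0 = 0.737816
Sum = 0.9691

0.9691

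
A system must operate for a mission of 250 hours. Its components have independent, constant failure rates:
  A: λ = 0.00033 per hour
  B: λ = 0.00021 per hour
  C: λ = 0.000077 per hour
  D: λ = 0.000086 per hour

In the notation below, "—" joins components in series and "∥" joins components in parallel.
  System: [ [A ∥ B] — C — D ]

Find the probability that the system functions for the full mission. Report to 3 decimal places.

R(A) = exp(−0.00033 × 250) = 0.92081
R(B) = exp(−0.00021 × 250) = 0.94885
R(C) = exp(−0.000077 × 250) = 0.98093
R(D) = exp(−0.000086 × 250) = 0.97873
Parallel (A and B): 1 − (1 − 0.92081)(1 − 0.94885) = 0.99595
Series ([0.99595], C, and D): 0.99595 × 0.98093 × 0.97873 = 0.956

0.956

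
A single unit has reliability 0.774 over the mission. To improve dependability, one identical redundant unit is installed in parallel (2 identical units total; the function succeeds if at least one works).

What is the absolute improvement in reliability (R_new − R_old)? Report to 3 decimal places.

0.175

R_before = 0.774
R_after = 1 − (1 − 0.774)^2 = 0.949
ΔR = 0.949 − 0.774 = 0.175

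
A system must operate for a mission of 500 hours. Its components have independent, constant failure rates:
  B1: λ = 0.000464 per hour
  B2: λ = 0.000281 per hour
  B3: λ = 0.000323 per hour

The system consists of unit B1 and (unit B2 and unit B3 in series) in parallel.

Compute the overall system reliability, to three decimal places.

0.946

R(B1) = exp(−0.000464 × 500) = 0.79295
R(B2) = exp(−0.000281 × 500) = 0.86892
R(B3) = exp(−0.000323 × 500) = 0.85087
Series (B2 and B3): 0.86892 × 0.85087 = 0.73934
Parallel (B1 and [0.73934]): 1 − (1 − 0.79295)(1 − 0.73934) = 0.946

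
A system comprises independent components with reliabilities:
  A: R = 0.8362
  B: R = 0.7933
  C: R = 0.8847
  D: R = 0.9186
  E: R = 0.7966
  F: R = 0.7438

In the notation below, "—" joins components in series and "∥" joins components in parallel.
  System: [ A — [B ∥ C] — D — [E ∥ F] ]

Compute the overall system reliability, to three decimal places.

0.711

Parallel (B and C): 1 − (1 − 0.79330)(1 − 0.88470) = 0.97617
Parallel (E and F): 1 − (1 − 0.79660)(1 − 0.74380) = 0.94789
Series (A, [0.97617], D, and [0.94789]): 0.83620 × 0.97617 × 0.91860 × 0.94789 = 0.711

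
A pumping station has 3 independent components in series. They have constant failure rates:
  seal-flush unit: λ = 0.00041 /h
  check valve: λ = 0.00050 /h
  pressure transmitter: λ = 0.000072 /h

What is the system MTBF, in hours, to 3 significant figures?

Series of exponential components: λ_sys = Σ λ_i
λ_sys = 0.00041 + 0.00050 + 0.000072 = 9.8200e-04 /h
MTBF = 1 / λ_sys = 1020 h

1020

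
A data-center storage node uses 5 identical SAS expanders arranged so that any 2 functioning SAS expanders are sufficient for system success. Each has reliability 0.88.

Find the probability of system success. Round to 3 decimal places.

R = Σ_{i=2}^{5} C(5,i) p^i (1−p)^{5−i} with p = 0.88
C(5,2)·0.88^2·0.12^3 = 0.01338
C(5,3)·0.88^3·0.12^2 = 0.09813
C(5,4)·0.88^4·0.12^1 = 0.35982
C(5,5)·0.88^5·0.12^0 = 0.52773
Sum = 0.999

0.999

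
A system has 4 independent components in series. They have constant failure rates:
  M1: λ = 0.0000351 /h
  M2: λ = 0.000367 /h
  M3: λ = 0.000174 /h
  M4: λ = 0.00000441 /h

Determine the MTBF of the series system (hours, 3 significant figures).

Series of exponential components: λ_sys = Σ λ_i
λ_sys = 0.0000351 + 0.000367 + 0.000174 + 0.00000441 = 5.8051e-04 /h
MTBF = 1 / λ_sys = 1720 h

1720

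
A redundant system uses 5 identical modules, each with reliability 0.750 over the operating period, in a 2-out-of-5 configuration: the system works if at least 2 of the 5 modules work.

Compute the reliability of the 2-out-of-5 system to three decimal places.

R = Σ_{i=2}^{5} C(5,i) p^i (1−p)^{5−i} with p = 0.750
C(5,2)·0.750^2·0.250^3 = 0.08789
C(5,3)·0.750^3·0.250^2 = 0.26367
C(5,4)·0.750^4·0.250^1 = 0.39551
C(5,5)·0.750^5·0.250^0 = 0.23730
Sum = 0.984

0.984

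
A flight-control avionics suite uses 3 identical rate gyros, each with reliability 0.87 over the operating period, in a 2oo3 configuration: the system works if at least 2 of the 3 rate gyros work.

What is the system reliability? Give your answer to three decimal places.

R = Σ_{i=2}^{3} C(3,i) p^i (1−p)^{3−i} with p = 0.87
C(3,2)·0.87^2·0.13^1 = 0.29519
C(3,3)·0.87^3·0.13^0 = 0.65850
Sum = 0.954

0.954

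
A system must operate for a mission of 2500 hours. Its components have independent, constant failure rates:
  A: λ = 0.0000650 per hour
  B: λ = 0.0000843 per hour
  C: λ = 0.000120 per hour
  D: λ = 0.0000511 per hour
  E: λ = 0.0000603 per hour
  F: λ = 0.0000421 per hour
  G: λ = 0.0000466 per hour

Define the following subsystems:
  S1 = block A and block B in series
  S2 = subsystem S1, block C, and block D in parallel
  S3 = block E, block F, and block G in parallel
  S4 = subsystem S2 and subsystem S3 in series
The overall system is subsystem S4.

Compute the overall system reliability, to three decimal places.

0.989

R(A) = exp(−0.0000650 × 2500) = 0.85002
R(B) = exp(−0.0000843 × 2500) = 0.80998
R(C) = exp(−0.000120 × 2500) = 0.74082
R(D) = exp(−0.0000511 × 2500) = 0.88007
R(E) = exp(−0.0000603 × 2500) = 0.86006
R(F) = exp(−0.0000421 × 2500) = 0.90010
R(G) = exp(−0.0000466 × 2500) = 0.89003
Series (A and B): 0.85002 × 0.80998 = 0.68850
Parallel ([0.68850], C, and D): 1 − (1 − 0.68850)(1 − 0.74082)(1 − 0.88007) = 0.99032
Parallel (E, F, and G): 1 − (1 − 0.86006)(1 − 0.90010)(1 − 0.89003) = 0.99846
Series ([0.99032] and [0.99846]): 0.99032 × 0.99846 = 0.989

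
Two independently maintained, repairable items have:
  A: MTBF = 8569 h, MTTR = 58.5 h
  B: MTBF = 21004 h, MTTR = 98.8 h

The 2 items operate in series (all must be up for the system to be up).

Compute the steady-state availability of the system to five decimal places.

A(A) = MTBF/(MTBF+MTTR) = 8569/(8569+58.5) = 0.993219
A(B) = MTBF/(MTBF+MTTR) = 21004/(21004+98.8) = 0.995318
Series availability: 0.993219 × 0.995318 = 0.98857

0.98857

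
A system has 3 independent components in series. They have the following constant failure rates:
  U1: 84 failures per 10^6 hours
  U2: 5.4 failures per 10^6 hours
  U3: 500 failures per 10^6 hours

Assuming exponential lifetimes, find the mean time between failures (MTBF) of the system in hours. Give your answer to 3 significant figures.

Series of exponential components: λ_sys = Σ λ_i
λ_sys = 0.000084 + 0.0000054 + 0.00050 = 5.8940e-04 /h
MTBF = 1 / λ_sys = 1700 h

1700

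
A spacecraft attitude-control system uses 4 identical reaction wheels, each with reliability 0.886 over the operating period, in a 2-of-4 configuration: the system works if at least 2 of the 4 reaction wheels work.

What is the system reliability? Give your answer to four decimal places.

R = Σ_{i=2}^{4} C(4,i) p^i (1−p)^{4−i} with p = 0.886
C(4,2)·0.886^2·0.114^2 = 0.061211
C(4,3)·0.886^3·0.114^1 = 0.317151
C(4,4)·0.886^4·0.114^0 = 0.616219
Sum = 0.9946

0.9946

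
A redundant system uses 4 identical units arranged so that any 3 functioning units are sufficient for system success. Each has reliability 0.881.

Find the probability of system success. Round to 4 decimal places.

R = Σ_{i=3}^{4} C(4,i) p^i (1−p)^{4−i} with p = 0.881
C(4,3)·0.881^3·0.119^1 = 0.325488
C(4,4)·0.881^4·0.119^0 = 0.602426
Sum = 0.9279

0.9279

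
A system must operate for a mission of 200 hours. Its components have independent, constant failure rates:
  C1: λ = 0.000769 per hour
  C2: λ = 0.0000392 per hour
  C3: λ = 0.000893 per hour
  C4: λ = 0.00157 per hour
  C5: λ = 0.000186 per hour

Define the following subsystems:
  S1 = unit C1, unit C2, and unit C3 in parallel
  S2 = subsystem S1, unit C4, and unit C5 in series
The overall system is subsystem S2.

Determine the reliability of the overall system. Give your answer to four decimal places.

R(C1) = exp(−0.000769 × 200) = 0.857443
R(C2) = exp(−0.0000392 × 200) = 0.992191
R(C3) = exp(−0.000893 × 200) = 0.836440
R(C4) = exp(−0.00157 × 200) = 0.730519
R(C5) = exp(−0.000186 × 200) = 0.963483
Parallel (C1, C2, and C3): 1 − (1 − 0.857443)(1 − 0.992191)(1 − 0.836440) = 0.999818
Series ([0.999818], C4, and C5): 0.999818 × 0.730519 × 0.963483 = 0.7037

0.7037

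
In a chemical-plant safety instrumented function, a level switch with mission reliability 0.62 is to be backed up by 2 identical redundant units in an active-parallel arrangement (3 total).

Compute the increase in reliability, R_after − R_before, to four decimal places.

R_before = 0.62
R_after = 1 − (1 − 0.62)^3 = 0.9451
ΔR = 0.9451 − 0.62 = 0.3251

0.3251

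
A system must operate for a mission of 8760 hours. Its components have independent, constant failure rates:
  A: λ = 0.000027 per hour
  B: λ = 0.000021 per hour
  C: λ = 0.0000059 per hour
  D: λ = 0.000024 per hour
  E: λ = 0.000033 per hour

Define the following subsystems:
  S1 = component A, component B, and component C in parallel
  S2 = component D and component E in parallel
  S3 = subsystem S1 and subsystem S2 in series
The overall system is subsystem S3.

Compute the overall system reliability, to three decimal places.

0.951

R(A) = exp(−0.000027 × 8760) = 0.78937
R(B) = exp(−0.000021 × 8760) = 0.83197
R(C) = exp(−0.0000059 × 8760) = 0.94963
R(D) = exp(−0.000024 × 8760) = 0.81039
R(E) = exp(−0.000033 × 8760) = 0.74895
Parallel (A, B, and C): 1 − (1 − 0.78937)(1 − 0.83197)(1 − 0.94963) = 0.99822
Parallel (D and E): 1 − (1 − 0.81039)(1 − 0.74895) = 0.95240
Series ([0.99822] and [0.95240]): 0.99822 × 0.95240 = 0.951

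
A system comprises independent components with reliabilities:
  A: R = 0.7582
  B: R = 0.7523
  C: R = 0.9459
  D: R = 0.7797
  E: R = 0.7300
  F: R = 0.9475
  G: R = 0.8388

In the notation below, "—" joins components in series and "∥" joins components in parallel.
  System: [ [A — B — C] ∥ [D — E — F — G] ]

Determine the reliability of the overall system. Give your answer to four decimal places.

0.7478

Series (A, B, and C): 0.758200 × 0.752300 × 0.945900 = 0.539536
Series (D, E, F, and G): 0.779700 × 0.730000 × 0.947500 × 0.838800 = 0.452364
Parallel ([0.539536] and [0.452364]): 1 − (1 − 0.539536)(1 − 0.452364) = 0.7478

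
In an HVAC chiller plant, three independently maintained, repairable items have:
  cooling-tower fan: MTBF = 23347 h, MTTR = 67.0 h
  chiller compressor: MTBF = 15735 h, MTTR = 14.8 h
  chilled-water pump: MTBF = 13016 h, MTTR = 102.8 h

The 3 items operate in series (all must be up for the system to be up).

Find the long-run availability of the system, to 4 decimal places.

0.9884

A(cooling-tower fan) = MTBF/(MTBF+MTTR) = 23347/(23347+67.0) = 0.997138
A(chiller compressor) = MTBF/(MTBF+MTTR) = 15735/(15735+14.8) = 0.999060
A(chilled-water pump) = MTBF/(MTBF+MTTR) = 13016/(13016+102.8) = 0.992164
Series availability: 0.997138 × 0.999060 × 0.992164 = 0.9884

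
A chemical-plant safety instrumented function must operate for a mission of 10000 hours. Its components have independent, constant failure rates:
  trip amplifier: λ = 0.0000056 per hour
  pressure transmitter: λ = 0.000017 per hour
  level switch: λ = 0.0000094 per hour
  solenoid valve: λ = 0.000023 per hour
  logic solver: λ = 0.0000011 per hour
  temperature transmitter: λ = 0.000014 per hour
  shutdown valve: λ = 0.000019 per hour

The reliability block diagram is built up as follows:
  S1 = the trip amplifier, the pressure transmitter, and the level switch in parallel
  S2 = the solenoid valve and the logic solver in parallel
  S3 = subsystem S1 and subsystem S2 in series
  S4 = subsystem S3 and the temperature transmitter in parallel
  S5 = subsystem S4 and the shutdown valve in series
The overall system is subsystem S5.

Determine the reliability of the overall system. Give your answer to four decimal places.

R(trip amplifier) = exp(−0.0000056 × 10000) = 0.945539
R(pressure transmitter) = exp(−0.000017 × 10000) = 0.843665
R(level switch) = exp(−0.0000094 × 10000) = 0.910283
R(solenoid valve) = exp(−0.000023 × 10000) = 0.794534
R(logic solver) = exp(−0.0000011 × 10000) = 0.989060
R(temperature transmitter) = exp(−0.000014 × 10000) = 0.869358
R(shutdown valve) = exp(−0.000019 × 10000) = 0.826959
Parallel (trip amplifier, pressure transmitter, and level switch): 1 − (1 − 0.945539)(1 − 0.843665)(1 − 0.910283) = 0.999236
Parallel (solenoid valve and logic solver): 1 − (1 − 0.794534)(1 − 0.989060) = 0.997752
Series ([0.999236] and [0.997752]): 0.999236 × 0.997752 = 0.996990
Parallel ([0.996990] and temperature transmitter): 1 − (1 − 0.996990)(1 − 0.869358) = 0.999607
Series ([0.999607] and shutdown valve): 0.999607 × 0.826959 = 0.8266

0.8266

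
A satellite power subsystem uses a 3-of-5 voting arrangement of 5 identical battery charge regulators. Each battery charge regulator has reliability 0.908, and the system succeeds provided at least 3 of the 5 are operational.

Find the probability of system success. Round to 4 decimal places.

R = Σ_{i=3}^{5} C(5,i) p^i (1−p)^{5−i} with p = 0.908
C(5,3)·0.908^3·0.092^2 = 0.063363
C(5,4)·0.908^4·0.092^1 = 0.312681
C(5,5)·0.908^5·0.092^0 = 0.617205
Sum = 0.9932

0.9932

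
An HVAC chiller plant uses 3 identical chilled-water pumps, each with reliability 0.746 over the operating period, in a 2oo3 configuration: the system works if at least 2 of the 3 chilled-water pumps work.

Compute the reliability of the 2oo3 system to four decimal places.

R = Σ_{i=2}^{3} C(3,i) p^i (1−p)^{3−i} with p = 0.746
C(3,2)·0.746^2·0.254^1 = 0.424065
C(3,3)·0.746^3·0.254^0 = 0.415161
Sum = 0.8392

0.8392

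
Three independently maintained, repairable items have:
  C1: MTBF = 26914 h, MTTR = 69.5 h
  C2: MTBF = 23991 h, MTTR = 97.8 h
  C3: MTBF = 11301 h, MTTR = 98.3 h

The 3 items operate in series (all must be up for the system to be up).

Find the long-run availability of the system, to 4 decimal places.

A(C1) = MTBF/(MTBF+MTTR) = 26914/(26914+69.5) = 0.997424
A(C2) = MTBF/(MTBF+MTTR) = 23991/(23991+97.8) = 0.995940
A(C3) = MTBF/(MTBF+MTTR) = 11301/(11301+98.3) = 0.991377
Series availability: 0.997424 × 0.995940 × 0.991377 = 0.9848

0.9848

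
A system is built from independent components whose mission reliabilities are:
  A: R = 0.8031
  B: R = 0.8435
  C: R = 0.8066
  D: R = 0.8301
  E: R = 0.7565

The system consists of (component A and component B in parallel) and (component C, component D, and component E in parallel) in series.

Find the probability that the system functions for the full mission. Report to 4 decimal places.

Parallel (A and B): 1 − (1 − 0.803100)(1 − 0.843500) = 0.969185
Parallel (C, D, and E): 1 − (1 − 0.806600)(1 − 0.830100)(1 − 0.756500) = 0.991999
Series ([0.969185] and [0.991999]): 0.969185 × 0.991999 = 0.9614

0.9614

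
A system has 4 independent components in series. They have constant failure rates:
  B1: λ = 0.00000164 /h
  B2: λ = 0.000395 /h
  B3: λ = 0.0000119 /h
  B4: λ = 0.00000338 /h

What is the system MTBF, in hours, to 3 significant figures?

2430

Series of exponential components: λ_sys = Σ λ_i
λ_sys = 0.00000164 + 0.000395 + 0.0000119 + 0.00000338 = 4.1192e-04 /h
MTBF = 1 / λ_sys = 2430 h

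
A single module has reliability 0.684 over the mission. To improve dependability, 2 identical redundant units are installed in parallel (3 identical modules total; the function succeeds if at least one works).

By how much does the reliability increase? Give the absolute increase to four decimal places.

R_before = 0.684
R_after = 1 − (1 − 0.684)^3 = 0.9684
ΔR = 0.9684 − 0.684 = 0.2844

0.2844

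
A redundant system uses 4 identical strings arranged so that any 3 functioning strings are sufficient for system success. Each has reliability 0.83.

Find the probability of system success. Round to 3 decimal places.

R = Σ_{i=3}^{4} C(4,i) p^i (1−p)^{4−i} with p = 0.83
C(4,3)·0.83^3·0.17^1 = 0.38882
C(4,4)·0.83^4·0.17^0 = 0.47458
Sum = 0.863

0.863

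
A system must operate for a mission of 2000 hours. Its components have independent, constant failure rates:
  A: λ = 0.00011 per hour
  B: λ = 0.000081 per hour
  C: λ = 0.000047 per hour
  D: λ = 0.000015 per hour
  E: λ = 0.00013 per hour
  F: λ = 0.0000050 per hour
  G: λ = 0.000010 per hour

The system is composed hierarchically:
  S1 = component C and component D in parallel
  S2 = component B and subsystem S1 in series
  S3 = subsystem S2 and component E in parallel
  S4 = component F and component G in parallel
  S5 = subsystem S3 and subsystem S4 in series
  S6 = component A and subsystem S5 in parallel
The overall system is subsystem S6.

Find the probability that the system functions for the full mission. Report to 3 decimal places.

0.993

R(A) = exp(−0.00011 × 2000) = 0.80252
R(B) = exp(−0.000081 × 2000) = 0.85044
R(C) = exp(−0.000047 × 2000) = 0.91028
R(D) = exp(−0.000015 × 2000) = 0.97045
R(E) = exp(−0.00013 × 2000) = 0.77105
R(F) = exp(−0.0000050 × 2000) = 0.99005
R(G) = exp(−0.000010 × 2000) = 0.98020
Parallel (C and D): 1 − (1 − 0.91028)(1 − 0.97045) = 0.99735
Series (B and [0.99735]): 0.85044 × 0.99735 = 0.84819
Parallel ([0.84819] and E): 1 − (1 − 0.84819)(1 − 0.77105) = 0.96524
Parallel (F and G): 1 − (1 − 0.99005)(1 − 0.98020) = 0.99980
Series ([0.96524] and [0.99980]): 0.96524 × 0.99980 = 0.96505
Parallel (A and [0.96505]): 1 − (1 − 0.80252)(1 − 0.96505) = 0.993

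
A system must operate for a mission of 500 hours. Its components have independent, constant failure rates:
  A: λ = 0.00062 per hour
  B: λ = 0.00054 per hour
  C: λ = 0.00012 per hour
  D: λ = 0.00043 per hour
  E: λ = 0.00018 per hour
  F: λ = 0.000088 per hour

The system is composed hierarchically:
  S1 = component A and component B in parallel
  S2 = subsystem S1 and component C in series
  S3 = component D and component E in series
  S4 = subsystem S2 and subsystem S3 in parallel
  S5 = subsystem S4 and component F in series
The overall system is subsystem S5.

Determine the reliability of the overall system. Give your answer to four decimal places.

0.9274

R(A) = exp(−0.00062 × 500) = 0.733447
R(B) = exp(−0.00054 × 500) = 0.763379
R(C) = exp(−0.00012 × 500) = 0.941765
R(D) = exp(−0.00043 × 500) = 0.806541
R(E) = exp(−0.00018 × 500) = 0.913931
R(F) = exp(−0.000088 × 500) = 0.956954
Parallel (A and B): 1 − (1 − 0.733447)(1 − 0.763379) = 0.936928
Series ([0.936928] and C): 0.936928 × 0.941765 = 0.882366
Series (D and E): 0.806541 × 0.913931 = 0.737123
Parallel ([0.882366] and [0.737123]): 1 − (1 − 0.882366)(1 − 0.737123) = 0.969077
Series ([0.969077] and F): 0.969077 × 0.956954 = 0.9274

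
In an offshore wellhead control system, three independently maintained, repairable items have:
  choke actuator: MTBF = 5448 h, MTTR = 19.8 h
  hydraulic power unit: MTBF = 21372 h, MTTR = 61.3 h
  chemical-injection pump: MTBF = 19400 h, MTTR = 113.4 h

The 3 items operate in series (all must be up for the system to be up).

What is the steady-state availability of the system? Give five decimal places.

A(choke actuator) = MTBF/(MTBF+MTTR) = 5448/(5448+19.8) = 0.996379
A(hydraulic power unit) = MTBF/(MTBF+MTTR) = 21372/(21372+61.3) = 0.997140
A(chemical-injection pump) = MTBF/(MTBF+MTTR) = 19400/(19400+113.4) = 0.994189
Series availability: 0.996379 × 0.997140 × 0.994189 = 0.98776

0.98776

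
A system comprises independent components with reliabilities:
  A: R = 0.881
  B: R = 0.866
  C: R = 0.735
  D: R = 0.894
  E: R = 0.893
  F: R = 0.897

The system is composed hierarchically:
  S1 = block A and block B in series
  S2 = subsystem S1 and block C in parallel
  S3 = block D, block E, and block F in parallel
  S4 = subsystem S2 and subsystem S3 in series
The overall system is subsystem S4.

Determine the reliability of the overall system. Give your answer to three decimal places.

0.936

Series (A and B): 0.88100 × 0.86600 = 0.76295
Parallel ([0.76295] and C): 1 − (1 − 0.76295)(1 − 0.73500) = 0.93718
Parallel (D, E, and F): 1 − (1 − 0.89400)(1 − 0.89300)(1 − 0.89700) = 0.99883
Series ([0.93718] and [0.99883]): 0.93718 × 0.99883 = 0.936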